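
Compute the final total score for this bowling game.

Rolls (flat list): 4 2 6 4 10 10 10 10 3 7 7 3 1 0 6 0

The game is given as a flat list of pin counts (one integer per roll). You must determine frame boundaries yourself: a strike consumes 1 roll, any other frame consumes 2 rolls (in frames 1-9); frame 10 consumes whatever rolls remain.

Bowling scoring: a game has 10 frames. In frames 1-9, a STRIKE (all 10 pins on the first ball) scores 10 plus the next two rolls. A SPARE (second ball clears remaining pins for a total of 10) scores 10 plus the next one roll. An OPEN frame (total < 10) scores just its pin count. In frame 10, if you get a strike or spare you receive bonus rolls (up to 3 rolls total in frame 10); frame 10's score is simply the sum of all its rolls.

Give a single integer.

Answer: 164

Derivation:
Frame 1: OPEN (4+2=6). Cumulative: 6
Frame 2: SPARE (6+4=10). 10 + next roll (10) = 20. Cumulative: 26
Frame 3: STRIKE. 10 + next two rolls (10+10) = 30. Cumulative: 56
Frame 4: STRIKE. 10 + next two rolls (10+10) = 30. Cumulative: 86
Frame 5: STRIKE. 10 + next two rolls (10+3) = 23. Cumulative: 109
Frame 6: STRIKE. 10 + next two rolls (3+7) = 20. Cumulative: 129
Frame 7: SPARE (3+7=10). 10 + next roll (7) = 17. Cumulative: 146
Frame 8: SPARE (7+3=10). 10 + next roll (1) = 11. Cumulative: 157
Frame 9: OPEN (1+0=1). Cumulative: 158
Frame 10: OPEN. Sum of all frame-10 rolls (6+0) = 6. Cumulative: 164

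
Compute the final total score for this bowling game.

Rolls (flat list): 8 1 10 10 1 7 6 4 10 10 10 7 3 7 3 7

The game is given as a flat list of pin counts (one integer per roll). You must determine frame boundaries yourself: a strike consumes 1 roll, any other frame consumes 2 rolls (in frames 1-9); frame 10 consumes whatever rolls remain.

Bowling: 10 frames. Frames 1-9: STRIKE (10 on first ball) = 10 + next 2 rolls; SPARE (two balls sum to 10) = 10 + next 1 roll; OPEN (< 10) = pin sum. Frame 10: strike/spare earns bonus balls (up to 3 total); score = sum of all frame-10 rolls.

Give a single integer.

Frame 1: OPEN (8+1=9). Cumulative: 9
Frame 2: STRIKE. 10 + next two rolls (10+1) = 21. Cumulative: 30
Frame 3: STRIKE. 10 + next two rolls (1+7) = 18. Cumulative: 48
Frame 4: OPEN (1+7=8). Cumulative: 56
Frame 5: SPARE (6+4=10). 10 + next roll (10) = 20. Cumulative: 76
Frame 6: STRIKE. 10 + next two rolls (10+10) = 30. Cumulative: 106
Frame 7: STRIKE. 10 + next two rolls (10+7) = 27. Cumulative: 133
Frame 8: STRIKE. 10 + next two rolls (7+3) = 20. Cumulative: 153
Frame 9: SPARE (7+3=10). 10 + next roll (7) = 17. Cumulative: 170
Frame 10: SPARE. Sum of all frame-10 rolls (7+3+7) = 17. Cumulative: 187

Answer: 187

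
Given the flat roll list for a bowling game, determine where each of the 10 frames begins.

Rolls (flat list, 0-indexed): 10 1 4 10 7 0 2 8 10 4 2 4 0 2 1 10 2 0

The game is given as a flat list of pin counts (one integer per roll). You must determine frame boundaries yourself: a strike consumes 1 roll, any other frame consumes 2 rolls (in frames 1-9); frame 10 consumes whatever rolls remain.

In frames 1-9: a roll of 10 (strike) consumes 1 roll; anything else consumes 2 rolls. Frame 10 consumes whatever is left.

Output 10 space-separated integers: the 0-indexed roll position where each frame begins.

Frame 1 starts at roll index 0: roll=10 (strike), consumes 1 roll
Frame 2 starts at roll index 1: rolls=1,4 (sum=5), consumes 2 rolls
Frame 3 starts at roll index 3: roll=10 (strike), consumes 1 roll
Frame 4 starts at roll index 4: rolls=7,0 (sum=7), consumes 2 rolls
Frame 5 starts at roll index 6: rolls=2,8 (sum=10), consumes 2 rolls
Frame 6 starts at roll index 8: roll=10 (strike), consumes 1 roll
Frame 7 starts at roll index 9: rolls=4,2 (sum=6), consumes 2 rolls
Frame 8 starts at roll index 11: rolls=4,0 (sum=4), consumes 2 rolls
Frame 9 starts at roll index 13: rolls=2,1 (sum=3), consumes 2 rolls
Frame 10 starts at roll index 15: 3 remaining rolls

Answer: 0 1 3 4 6 8 9 11 13 15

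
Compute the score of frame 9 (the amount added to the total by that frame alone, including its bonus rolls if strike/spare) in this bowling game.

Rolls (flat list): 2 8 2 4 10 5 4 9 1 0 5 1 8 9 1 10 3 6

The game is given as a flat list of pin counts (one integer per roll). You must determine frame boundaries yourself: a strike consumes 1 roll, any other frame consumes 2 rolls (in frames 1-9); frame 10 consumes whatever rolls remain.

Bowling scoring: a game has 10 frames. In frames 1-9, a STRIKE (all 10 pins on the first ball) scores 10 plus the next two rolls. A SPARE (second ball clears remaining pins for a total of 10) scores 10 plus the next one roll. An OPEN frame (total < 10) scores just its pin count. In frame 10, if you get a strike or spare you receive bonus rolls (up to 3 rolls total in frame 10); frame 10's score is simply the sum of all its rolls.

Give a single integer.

Frame 1: SPARE (2+8=10). 10 + next roll (2) = 12. Cumulative: 12
Frame 2: OPEN (2+4=6). Cumulative: 18
Frame 3: STRIKE. 10 + next two rolls (5+4) = 19. Cumulative: 37
Frame 4: OPEN (5+4=9). Cumulative: 46
Frame 5: SPARE (9+1=10). 10 + next roll (0) = 10. Cumulative: 56
Frame 6: OPEN (0+5=5). Cumulative: 61
Frame 7: OPEN (1+8=9). Cumulative: 70
Frame 8: SPARE (9+1=10). 10 + next roll (10) = 20. Cumulative: 90
Frame 9: STRIKE. 10 + next two rolls (3+6) = 19. Cumulative: 109
Frame 10: OPEN. Sum of all frame-10 rolls (3+6) = 9. Cumulative: 118

Answer: 19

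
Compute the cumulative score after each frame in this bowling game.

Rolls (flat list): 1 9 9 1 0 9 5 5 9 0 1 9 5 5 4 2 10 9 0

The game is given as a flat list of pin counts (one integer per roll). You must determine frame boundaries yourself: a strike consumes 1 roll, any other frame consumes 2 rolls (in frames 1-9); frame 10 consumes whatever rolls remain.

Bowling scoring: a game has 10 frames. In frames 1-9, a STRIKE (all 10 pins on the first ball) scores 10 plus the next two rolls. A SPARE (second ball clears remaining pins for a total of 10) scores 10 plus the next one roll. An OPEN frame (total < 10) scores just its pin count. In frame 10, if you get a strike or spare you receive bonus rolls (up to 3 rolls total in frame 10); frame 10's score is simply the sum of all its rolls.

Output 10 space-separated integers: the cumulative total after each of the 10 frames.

Frame 1: SPARE (1+9=10). 10 + next roll (9) = 19. Cumulative: 19
Frame 2: SPARE (9+1=10). 10 + next roll (0) = 10. Cumulative: 29
Frame 3: OPEN (0+9=9). Cumulative: 38
Frame 4: SPARE (5+5=10). 10 + next roll (9) = 19. Cumulative: 57
Frame 5: OPEN (9+0=9). Cumulative: 66
Frame 6: SPARE (1+9=10). 10 + next roll (5) = 15. Cumulative: 81
Frame 7: SPARE (5+5=10). 10 + next roll (4) = 14. Cumulative: 95
Frame 8: OPEN (4+2=6). Cumulative: 101
Frame 9: STRIKE. 10 + next two rolls (9+0) = 19. Cumulative: 120
Frame 10: OPEN. Sum of all frame-10 rolls (9+0) = 9. Cumulative: 129

Answer: 19 29 38 57 66 81 95 101 120 129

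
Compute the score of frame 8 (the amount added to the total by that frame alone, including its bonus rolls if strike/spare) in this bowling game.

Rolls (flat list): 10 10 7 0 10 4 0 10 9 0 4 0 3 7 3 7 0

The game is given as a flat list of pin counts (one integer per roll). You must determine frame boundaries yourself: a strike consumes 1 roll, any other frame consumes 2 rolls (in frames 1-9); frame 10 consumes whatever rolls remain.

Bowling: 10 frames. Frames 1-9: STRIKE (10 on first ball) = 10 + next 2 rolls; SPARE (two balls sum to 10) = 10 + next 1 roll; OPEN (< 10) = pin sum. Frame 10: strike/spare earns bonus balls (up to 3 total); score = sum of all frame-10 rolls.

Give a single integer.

Frame 1: STRIKE. 10 + next two rolls (10+7) = 27. Cumulative: 27
Frame 2: STRIKE. 10 + next two rolls (7+0) = 17. Cumulative: 44
Frame 3: OPEN (7+0=7). Cumulative: 51
Frame 4: STRIKE. 10 + next two rolls (4+0) = 14. Cumulative: 65
Frame 5: OPEN (4+0=4). Cumulative: 69
Frame 6: STRIKE. 10 + next two rolls (9+0) = 19. Cumulative: 88
Frame 7: OPEN (9+0=9). Cumulative: 97
Frame 8: OPEN (4+0=4). Cumulative: 101
Frame 9: SPARE (3+7=10). 10 + next roll (3) = 13. Cumulative: 114
Frame 10: SPARE. Sum of all frame-10 rolls (3+7+0) = 10. Cumulative: 124

Answer: 4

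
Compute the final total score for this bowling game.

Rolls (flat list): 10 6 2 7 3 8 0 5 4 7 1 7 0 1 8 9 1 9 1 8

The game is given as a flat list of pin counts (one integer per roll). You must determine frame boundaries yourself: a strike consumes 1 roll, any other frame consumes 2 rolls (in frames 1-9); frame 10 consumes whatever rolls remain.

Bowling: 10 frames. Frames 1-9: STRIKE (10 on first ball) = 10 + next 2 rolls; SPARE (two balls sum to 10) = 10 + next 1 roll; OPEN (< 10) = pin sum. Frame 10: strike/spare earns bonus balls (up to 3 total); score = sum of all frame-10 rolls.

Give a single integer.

Answer: 122

Derivation:
Frame 1: STRIKE. 10 + next two rolls (6+2) = 18. Cumulative: 18
Frame 2: OPEN (6+2=8). Cumulative: 26
Frame 3: SPARE (7+3=10). 10 + next roll (8) = 18. Cumulative: 44
Frame 4: OPEN (8+0=8). Cumulative: 52
Frame 5: OPEN (5+4=9). Cumulative: 61
Frame 6: OPEN (7+1=8). Cumulative: 69
Frame 7: OPEN (7+0=7). Cumulative: 76
Frame 8: OPEN (1+8=9). Cumulative: 85
Frame 9: SPARE (9+1=10). 10 + next roll (9) = 19. Cumulative: 104
Frame 10: SPARE. Sum of all frame-10 rolls (9+1+8) = 18. Cumulative: 122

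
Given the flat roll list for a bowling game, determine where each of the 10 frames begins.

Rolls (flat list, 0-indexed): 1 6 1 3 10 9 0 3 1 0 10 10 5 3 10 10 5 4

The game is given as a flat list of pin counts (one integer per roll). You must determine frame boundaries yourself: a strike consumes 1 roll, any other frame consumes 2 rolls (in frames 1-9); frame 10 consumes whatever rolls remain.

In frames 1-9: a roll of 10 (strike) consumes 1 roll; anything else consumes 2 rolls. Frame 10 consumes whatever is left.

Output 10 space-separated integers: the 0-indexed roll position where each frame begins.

Answer: 0 2 4 5 7 9 11 12 14 15

Derivation:
Frame 1 starts at roll index 0: rolls=1,6 (sum=7), consumes 2 rolls
Frame 2 starts at roll index 2: rolls=1,3 (sum=4), consumes 2 rolls
Frame 3 starts at roll index 4: roll=10 (strike), consumes 1 roll
Frame 4 starts at roll index 5: rolls=9,0 (sum=9), consumes 2 rolls
Frame 5 starts at roll index 7: rolls=3,1 (sum=4), consumes 2 rolls
Frame 6 starts at roll index 9: rolls=0,10 (sum=10), consumes 2 rolls
Frame 7 starts at roll index 11: roll=10 (strike), consumes 1 roll
Frame 8 starts at roll index 12: rolls=5,3 (sum=8), consumes 2 rolls
Frame 9 starts at roll index 14: roll=10 (strike), consumes 1 roll
Frame 10 starts at roll index 15: 3 remaining rolls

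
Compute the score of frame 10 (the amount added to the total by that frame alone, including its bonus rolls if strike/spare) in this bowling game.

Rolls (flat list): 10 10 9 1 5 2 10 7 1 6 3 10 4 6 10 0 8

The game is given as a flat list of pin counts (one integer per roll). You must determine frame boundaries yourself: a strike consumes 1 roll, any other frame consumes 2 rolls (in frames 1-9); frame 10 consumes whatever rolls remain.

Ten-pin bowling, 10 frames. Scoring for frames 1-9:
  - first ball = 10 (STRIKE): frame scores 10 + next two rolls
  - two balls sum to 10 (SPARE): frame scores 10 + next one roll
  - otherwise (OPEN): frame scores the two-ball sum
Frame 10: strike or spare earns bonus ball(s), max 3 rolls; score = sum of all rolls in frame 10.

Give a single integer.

Frame 1: STRIKE. 10 + next two rolls (10+9) = 29. Cumulative: 29
Frame 2: STRIKE. 10 + next two rolls (9+1) = 20. Cumulative: 49
Frame 3: SPARE (9+1=10). 10 + next roll (5) = 15. Cumulative: 64
Frame 4: OPEN (5+2=7). Cumulative: 71
Frame 5: STRIKE. 10 + next two rolls (7+1) = 18. Cumulative: 89
Frame 6: OPEN (7+1=8). Cumulative: 97
Frame 7: OPEN (6+3=9). Cumulative: 106
Frame 8: STRIKE. 10 + next two rolls (4+6) = 20. Cumulative: 126
Frame 9: SPARE (4+6=10). 10 + next roll (10) = 20. Cumulative: 146
Frame 10: STRIKE. Sum of all frame-10 rolls (10+0+8) = 18. Cumulative: 164

Answer: 18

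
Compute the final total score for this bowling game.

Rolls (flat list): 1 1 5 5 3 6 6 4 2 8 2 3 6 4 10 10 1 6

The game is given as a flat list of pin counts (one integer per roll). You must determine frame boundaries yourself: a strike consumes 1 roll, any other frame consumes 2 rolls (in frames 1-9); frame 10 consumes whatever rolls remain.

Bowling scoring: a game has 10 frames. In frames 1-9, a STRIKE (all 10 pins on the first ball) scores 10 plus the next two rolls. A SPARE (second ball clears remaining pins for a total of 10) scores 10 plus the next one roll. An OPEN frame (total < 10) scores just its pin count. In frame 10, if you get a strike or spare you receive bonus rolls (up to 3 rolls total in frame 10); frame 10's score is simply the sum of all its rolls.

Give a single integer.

Frame 1: OPEN (1+1=2). Cumulative: 2
Frame 2: SPARE (5+5=10). 10 + next roll (3) = 13. Cumulative: 15
Frame 3: OPEN (3+6=9). Cumulative: 24
Frame 4: SPARE (6+4=10). 10 + next roll (2) = 12. Cumulative: 36
Frame 5: SPARE (2+8=10). 10 + next roll (2) = 12. Cumulative: 48
Frame 6: OPEN (2+3=5). Cumulative: 53
Frame 7: SPARE (6+4=10). 10 + next roll (10) = 20. Cumulative: 73
Frame 8: STRIKE. 10 + next two rolls (10+1) = 21. Cumulative: 94
Frame 9: STRIKE. 10 + next two rolls (1+6) = 17. Cumulative: 111
Frame 10: OPEN. Sum of all frame-10 rolls (1+6) = 7. Cumulative: 118

Answer: 118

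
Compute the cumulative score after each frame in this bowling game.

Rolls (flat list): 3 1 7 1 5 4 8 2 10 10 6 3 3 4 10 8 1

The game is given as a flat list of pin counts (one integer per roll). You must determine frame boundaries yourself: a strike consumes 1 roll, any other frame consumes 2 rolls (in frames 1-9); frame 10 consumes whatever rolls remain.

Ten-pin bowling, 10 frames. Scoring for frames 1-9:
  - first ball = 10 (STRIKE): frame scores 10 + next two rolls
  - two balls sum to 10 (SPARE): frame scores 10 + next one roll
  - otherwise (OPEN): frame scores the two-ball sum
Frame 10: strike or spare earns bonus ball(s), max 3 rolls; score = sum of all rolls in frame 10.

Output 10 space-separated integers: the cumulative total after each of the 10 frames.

Answer: 4 12 21 41 67 86 95 102 121 130

Derivation:
Frame 1: OPEN (3+1=4). Cumulative: 4
Frame 2: OPEN (7+1=8). Cumulative: 12
Frame 3: OPEN (5+4=9). Cumulative: 21
Frame 4: SPARE (8+2=10). 10 + next roll (10) = 20. Cumulative: 41
Frame 5: STRIKE. 10 + next two rolls (10+6) = 26. Cumulative: 67
Frame 6: STRIKE. 10 + next two rolls (6+3) = 19. Cumulative: 86
Frame 7: OPEN (6+3=9). Cumulative: 95
Frame 8: OPEN (3+4=7). Cumulative: 102
Frame 9: STRIKE. 10 + next two rolls (8+1) = 19. Cumulative: 121
Frame 10: OPEN. Sum of all frame-10 rolls (8+1) = 9. Cumulative: 130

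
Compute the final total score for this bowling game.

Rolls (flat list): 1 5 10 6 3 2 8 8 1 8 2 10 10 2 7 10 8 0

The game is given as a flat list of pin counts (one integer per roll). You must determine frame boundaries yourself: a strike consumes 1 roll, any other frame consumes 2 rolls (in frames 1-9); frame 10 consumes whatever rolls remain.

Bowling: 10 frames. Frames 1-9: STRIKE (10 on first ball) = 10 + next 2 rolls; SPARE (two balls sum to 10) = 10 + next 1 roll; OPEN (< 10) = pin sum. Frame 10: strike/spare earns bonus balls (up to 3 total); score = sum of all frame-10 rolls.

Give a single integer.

Frame 1: OPEN (1+5=6). Cumulative: 6
Frame 2: STRIKE. 10 + next two rolls (6+3) = 19. Cumulative: 25
Frame 3: OPEN (6+3=9). Cumulative: 34
Frame 4: SPARE (2+8=10). 10 + next roll (8) = 18. Cumulative: 52
Frame 5: OPEN (8+1=9). Cumulative: 61
Frame 6: SPARE (8+2=10). 10 + next roll (10) = 20. Cumulative: 81
Frame 7: STRIKE. 10 + next two rolls (10+2) = 22. Cumulative: 103
Frame 8: STRIKE. 10 + next two rolls (2+7) = 19. Cumulative: 122
Frame 9: OPEN (2+7=9). Cumulative: 131
Frame 10: STRIKE. Sum of all frame-10 rolls (10+8+0) = 18. Cumulative: 149

Answer: 149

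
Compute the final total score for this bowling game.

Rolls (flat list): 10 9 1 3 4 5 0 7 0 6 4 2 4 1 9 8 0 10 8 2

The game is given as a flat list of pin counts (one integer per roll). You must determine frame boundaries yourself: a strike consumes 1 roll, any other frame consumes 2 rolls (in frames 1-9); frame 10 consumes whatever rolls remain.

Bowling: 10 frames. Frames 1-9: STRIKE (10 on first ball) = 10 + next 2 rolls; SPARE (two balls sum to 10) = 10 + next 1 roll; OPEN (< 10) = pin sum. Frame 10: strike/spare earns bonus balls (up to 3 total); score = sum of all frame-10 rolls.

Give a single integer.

Answer: 116

Derivation:
Frame 1: STRIKE. 10 + next two rolls (9+1) = 20. Cumulative: 20
Frame 2: SPARE (9+1=10). 10 + next roll (3) = 13. Cumulative: 33
Frame 3: OPEN (3+4=7). Cumulative: 40
Frame 4: OPEN (5+0=5). Cumulative: 45
Frame 5: OPEN (7+0=7). Cumulative: 52
Frame 6: SPARE (6+4=10). 10 + next roll (2) = 12. Cumulative: 64
Frame 7: OPEN (2+4=6). Cumulative: 70
Frame 8: SPARE (1+9=10). 10 + next roll (8) = 18. Cumulative: 88
Frame 9: OPEN (8+0=8). Cumulative: 96
Frame 10: STRIKE. Sum of all frame-10 rolls (10+8+2) = 20. Cumulative: 116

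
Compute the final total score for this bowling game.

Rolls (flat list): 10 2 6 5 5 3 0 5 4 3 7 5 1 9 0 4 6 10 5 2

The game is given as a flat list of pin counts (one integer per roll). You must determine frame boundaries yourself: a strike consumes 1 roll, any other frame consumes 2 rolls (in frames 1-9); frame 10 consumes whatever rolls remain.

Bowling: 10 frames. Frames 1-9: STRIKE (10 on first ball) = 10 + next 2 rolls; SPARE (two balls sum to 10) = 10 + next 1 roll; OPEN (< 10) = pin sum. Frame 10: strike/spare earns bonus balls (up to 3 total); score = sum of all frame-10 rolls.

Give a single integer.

Frame 1: STRIKE. 10 + next two rolls (2+6) = 18. Cumulative: 18
Frame 2: OPEN (2+6=8). Cumulative: 26
Frame 3: SPARE (5+5=10). 10 + next roll (3) = 13. Cumulative: 39
Frame 4: OPEN (3+0=3). Cumulative: 42
Frame 5: OPEN (5+4=9). Cumulative: 51
Frame 6: SPARE (3+7=10). 10 + next roll (5) = 15. Cumulative: 66
Frame 7: OPEN (5+1=6). Cumulative: 72
Frame 8: OPEN (9+0=9). Cumulative: 81
Frame 9: SPARE (4+6=10). 10 + next roll (10) = 20. Cumulative: 101
Frame 10: STRIKE. Sum of all frame-10 rolls (10+5+2) = 17. Cumulative: 118

Answer: 118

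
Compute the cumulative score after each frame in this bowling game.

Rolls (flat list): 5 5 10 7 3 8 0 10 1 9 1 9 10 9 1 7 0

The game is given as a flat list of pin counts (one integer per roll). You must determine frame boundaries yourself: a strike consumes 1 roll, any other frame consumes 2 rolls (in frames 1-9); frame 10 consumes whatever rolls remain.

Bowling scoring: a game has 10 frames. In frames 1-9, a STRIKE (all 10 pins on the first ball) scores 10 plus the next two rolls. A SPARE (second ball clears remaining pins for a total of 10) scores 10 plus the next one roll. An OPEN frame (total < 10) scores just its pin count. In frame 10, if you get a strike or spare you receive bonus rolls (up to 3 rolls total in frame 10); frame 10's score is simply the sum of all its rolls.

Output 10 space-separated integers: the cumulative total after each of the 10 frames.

Frame 1: SPARE (5+5=10). 10 + next roll (10) = 20. Cumulative: 20
Frame 2: STRIKE. 10 + next two rolls (7+3) = 20. Cumulative: 40
Frame 3: SPARE (7+3=10). 10 + next roll (8) = 18. Cumulative: 58
Frame 4: OPEN (8+0=8). Cumulative: 66
Frame 5: STRIKE. 10 + next two rolls (1+9) = 20. Cumulative: 86
Frame 6: SPARE (1+9=10). 10 + next roll (1) = 11. Cumulative: 97
Frame 7: SPARE (1+9=10). 10 + next roll (10) = 20. Cumulative: 117
Frame 8: STRIKE. 10 + next two rolls (9+1) = 20. Cumulative: 137
Frame 9: SPARE (9+1=10). 10 + next roll (7) = 17. Cumulative: 154
Frame 10: OPEN. Sum of all frame-10 rolls (7+0) = 7. Cumulative: 161

Answer: 20 40 58 66 86 97 117 137 154 161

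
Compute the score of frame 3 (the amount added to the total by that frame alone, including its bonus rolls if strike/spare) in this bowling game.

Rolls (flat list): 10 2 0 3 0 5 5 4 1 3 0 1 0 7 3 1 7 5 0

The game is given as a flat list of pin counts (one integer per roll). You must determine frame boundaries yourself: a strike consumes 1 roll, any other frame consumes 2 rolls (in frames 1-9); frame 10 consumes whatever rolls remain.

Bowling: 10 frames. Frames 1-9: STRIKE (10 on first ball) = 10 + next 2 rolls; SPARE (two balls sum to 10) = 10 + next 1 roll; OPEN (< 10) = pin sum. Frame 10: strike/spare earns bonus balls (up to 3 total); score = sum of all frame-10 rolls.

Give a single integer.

Frame 1: STRIKE. 10 + next two rolls (2+0) = 12. Cumulative: 12
Frame 2: OPEN (2+0=2). Cumulative: 14
Frame 3: OPEN (3+0=3). Cumulative: 17
Frame 4: SPARE (5+5=10). 10 + next roll (4) = 14. Cumulative: 31
Frame 5: OPEN (4+1=5). Cumulative: 36

Answer: 3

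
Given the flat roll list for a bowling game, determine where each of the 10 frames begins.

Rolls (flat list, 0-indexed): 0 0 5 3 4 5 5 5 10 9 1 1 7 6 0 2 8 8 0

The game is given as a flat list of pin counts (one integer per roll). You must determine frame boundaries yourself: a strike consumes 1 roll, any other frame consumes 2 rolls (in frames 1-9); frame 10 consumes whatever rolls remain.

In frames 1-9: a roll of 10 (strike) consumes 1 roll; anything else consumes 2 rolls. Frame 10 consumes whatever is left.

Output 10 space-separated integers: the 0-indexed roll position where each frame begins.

Answer: 0 2 4 6 8 9 11 13 15 17

Derivation:
Frame 1 starts at roll index 0: rolls=0,0 (sum=0), consumes 2 rolls
Frame 2 starts at roll index 2: rolls=5,3 (sum=8), consumes 2 rolls
Frame 3 starts at roll index 4: rolls=4,5 (sum=9), consumes 2 rolls
Frame 4 starts at roll index 6: rolls=5,5 (sum=10), consumes 2 rolls
Frame 5 starts at roll index 8: roll=10 (strike), consumes 1 roll
Frame 6 starts at roll index 9: rolls=9,1 (sum=10), consumes 2 rolls
Frame 7 starts at roll index 11: rolls=1,7 (sum=8), consumes 2 rolls
Frame 8 starts at roll index 13: rolls=6,0 (sum=6), consumes 2 rolls
Frame 9 starts at roll index 15: rolls=2,8 (sum=10), consumes 2 rolls
Frame 10 starts at roll index 17: 2 remaining rolls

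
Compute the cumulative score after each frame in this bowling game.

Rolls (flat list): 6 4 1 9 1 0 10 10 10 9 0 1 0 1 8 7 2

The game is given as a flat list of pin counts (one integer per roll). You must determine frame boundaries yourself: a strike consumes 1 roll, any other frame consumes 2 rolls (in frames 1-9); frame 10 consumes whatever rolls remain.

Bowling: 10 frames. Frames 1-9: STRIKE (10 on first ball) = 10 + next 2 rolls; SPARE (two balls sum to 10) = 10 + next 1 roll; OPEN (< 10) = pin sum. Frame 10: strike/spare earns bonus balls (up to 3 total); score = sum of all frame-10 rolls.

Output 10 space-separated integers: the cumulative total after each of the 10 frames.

Answer: 11 22 23 53 82 101 110 111 120 129

Derivation:
Frame 1: SPARE (6+4=10). 10 + next roll (1) = 11. Cumulative: 11
Frame 2: SPARE (1+9=10). 10 + next roll (1) = 11. Cumulative: 22
Frame 3: OPEN (1+0=1). Cumulative: 23
Frame 4: STRIKE. 10 + next two rolls (10+10) = 30. Cumulative: 53
Frame 5: STRIKE. 10 + next two rolls (10+9) = 29. Cumulative: 82
Frame 6: STRIKE. 10 + next two rolls (9+0) = 19. Cumulative: 101
Frame 7: OPEN (9+0=9). Cumulative: 110
Frame 8: OPEN (1+0=1). Cumulative: 111
Frame 9: OPEN (1+8=9). Cumulative: 120
Frame 10: OPEN. Sum of all frame-10 rolls (7+2) = 9. Cumulative: 129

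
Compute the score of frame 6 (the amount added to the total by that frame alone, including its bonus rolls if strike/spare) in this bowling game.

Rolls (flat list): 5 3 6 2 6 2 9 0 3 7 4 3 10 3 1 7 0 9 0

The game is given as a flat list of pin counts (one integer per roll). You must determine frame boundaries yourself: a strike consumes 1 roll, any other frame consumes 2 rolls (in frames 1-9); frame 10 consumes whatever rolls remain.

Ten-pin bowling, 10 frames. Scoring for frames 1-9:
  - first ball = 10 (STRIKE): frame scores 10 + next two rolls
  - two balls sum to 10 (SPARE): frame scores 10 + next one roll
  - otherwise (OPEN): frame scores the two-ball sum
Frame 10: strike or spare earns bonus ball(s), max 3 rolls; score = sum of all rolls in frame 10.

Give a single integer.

Answer: 7

Derivation:
Frame 1: OPEN (5+3=8). Cumulative: 8
Frame 2: OPEN (6+2=8). Cumulative: 16
Frame 3: OPEN (6+2=8). Cumulative: 24
Frame 4: OPEN (9+0=9). Cumulative: 33
Frame 5: SPARE (3+7=10). 10 + next roll (4) = 14. Cumulative: 47
Frame 6: OPEN (4+3=7). Cumulative: 54
Frame 7: STRIKE. 10 + next two rolls (3+1) = 14. Cumulative: 68
Frame 8: OPEN (3+1=4). Cumulative: 72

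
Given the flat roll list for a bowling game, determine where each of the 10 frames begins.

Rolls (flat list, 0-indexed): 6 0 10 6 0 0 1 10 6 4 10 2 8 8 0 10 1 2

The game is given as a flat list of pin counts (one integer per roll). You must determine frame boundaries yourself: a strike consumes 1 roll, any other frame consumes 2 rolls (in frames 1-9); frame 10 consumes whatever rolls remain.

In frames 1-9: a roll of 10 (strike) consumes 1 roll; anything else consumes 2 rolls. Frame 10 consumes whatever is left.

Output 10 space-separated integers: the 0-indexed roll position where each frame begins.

Frame 1 starts at roll index 0: rolls=6,0 (sum=6), consumes 2 rolls
Frame 2 starts at roll index 2: roll=10 (strike), consumes 1 roll
Frame 3 starts at roll index 3: rolls=6,0 (sum=6), consumes 2 rolls
Frame 4 starts at roll index 5: rolls=0,1 (sum=1), consumes 2 rolls
Frame 5 starts at roll index 7: roll=10 (strike), consumes 1 roll
Frame 6 starts at roll index 8: rolls=6,4 (sum=10), consumes 2 rolls
Frame 7 starts at roll index 10: roll=10 (strike), consumes 1 roll
Frame 8 starts at roll index 11: rolls=2,8 (sum=10), consumes 2 rolls
Frame 9 starts at roll index 13: rolls=8,0 (sum=8), consumes 2 rolls
Frame 10 starts at roll index 15: 3 remaining rolls

Answer: 0 2 3 5 7 8 10 11 13 15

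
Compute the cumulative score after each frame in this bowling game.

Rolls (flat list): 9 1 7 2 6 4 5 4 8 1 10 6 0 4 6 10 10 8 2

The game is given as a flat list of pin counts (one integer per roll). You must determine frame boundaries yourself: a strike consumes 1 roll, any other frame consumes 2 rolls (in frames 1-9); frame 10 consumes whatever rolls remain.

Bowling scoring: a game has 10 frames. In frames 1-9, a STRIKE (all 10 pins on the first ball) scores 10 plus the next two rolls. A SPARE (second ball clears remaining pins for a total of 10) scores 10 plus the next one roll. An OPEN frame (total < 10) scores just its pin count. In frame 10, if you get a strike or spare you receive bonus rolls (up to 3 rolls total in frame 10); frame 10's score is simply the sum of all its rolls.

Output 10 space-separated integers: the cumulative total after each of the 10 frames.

Answer: 17 26 41 50 59 75 81 101 129 149

Derivation:
Frame 1: SPARE (9+1=10). 10 + next roll (7) = 17. Cumulative: 17
Frame 2: OPEN (7+2=9). Cumulative: 26
Frame 3: SPARE (6+4=10). 10 + next roll (5) = 15. Cumulative: 41
Frame 4: OPEN (5+4=9). Cumulative: 50
Frame 5: OPEN (8+1=9). Cumulative: 59
Frame 6: STRIKE. 10 + next two rolls (6+0) = 16. Cumulative: 75
Frame 7: OPEN (6+0=6). Cumulative: 81
Frame 8: SPARE (4+6=10). 10 + next roll (10) = 20. Cumulative: 101
Frame 9: STRIKE. 10 + next two rolls (10+8) = 28. Cumulative: 129
Frame 10: STRIKE. Sum of all frame-10 rolls (10+8+2) = 20. Cumulative: 149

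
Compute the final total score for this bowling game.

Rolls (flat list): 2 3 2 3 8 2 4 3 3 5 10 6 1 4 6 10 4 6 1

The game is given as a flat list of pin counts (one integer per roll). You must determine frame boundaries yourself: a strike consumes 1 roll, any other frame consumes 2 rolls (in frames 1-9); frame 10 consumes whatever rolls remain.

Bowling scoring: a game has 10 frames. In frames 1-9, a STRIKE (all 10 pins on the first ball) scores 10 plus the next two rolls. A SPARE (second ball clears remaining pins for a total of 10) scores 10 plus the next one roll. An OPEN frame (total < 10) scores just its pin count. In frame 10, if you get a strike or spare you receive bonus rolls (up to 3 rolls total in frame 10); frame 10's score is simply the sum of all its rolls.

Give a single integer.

Frame 1: OPEN (2+3=5). Cumulative: 5
Frame 2: OPEN (2+3=5). Cumulative: 10
Frame 3: SPARE (8+2=10). 10 + next roll (4) = 14. Cumulative: 24
Frame 4: OPEN (4+3=7). Cumulative: 31
Frame 5: OPEN (3+5=8). Cumulative: 39
Frame 6: STRIKE. 10 + next two rolls (6+1) = 17. Cumulative: 56
Frame 7: OPEN (6+1=7). Cumulative: 63
Frame 8: SPARE (4+6=10). 10 + next roll (10) = 20. Cumulative: 83
Frame 9: STRIKE. 10 + next two rolls (4+6) = 20. Cumulative: 103
Frame 10: SPARE. Sum of all frame-10 rolls (4+6+1) = 11. Cumulative: 114

Answer: 114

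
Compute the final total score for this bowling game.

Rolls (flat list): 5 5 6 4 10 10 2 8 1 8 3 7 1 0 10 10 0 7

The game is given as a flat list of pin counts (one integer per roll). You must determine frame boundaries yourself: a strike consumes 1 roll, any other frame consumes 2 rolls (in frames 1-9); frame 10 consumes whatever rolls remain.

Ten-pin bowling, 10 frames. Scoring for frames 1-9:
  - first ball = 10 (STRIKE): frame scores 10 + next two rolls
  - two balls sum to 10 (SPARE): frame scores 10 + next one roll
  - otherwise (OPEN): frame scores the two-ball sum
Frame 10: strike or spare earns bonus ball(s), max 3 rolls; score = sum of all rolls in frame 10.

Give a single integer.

Frame 1: SPARE (5+5=10). 10 + next roll (6) = 16. Cumulative: 16
Frame 2: SPARE (6+4=10). 10 + next roll (10) = 20. Cumulative: 36
Frame 3: STRIKE. 10 + next two rolls (10+2) = 22. Cumulative: 58
Frame 4: STRIKE. 10 + next two rolls (2+8) = 20. Cumulative: 78
Frame 5: SPARE (2+8=10). 10 + next roll (1) = 11. Cumulative: 89
Frame 6: OPEN (1+8=9). Cumulative: 98
Frame 7: SPARE (3+7=10). 10 + next roll (1) = 11. Cumulative: 109
Frame 8: OPEN (1+0=1). Cumulative: 110
Frame 9: STRIKE. 10 + next two rolls (10+0) = 20. Cumulative: 130
Frame 10: STRIKE. Sum of all frame-10 rolls (10+0+7) = 17. Cumulative: 147

Answer: 147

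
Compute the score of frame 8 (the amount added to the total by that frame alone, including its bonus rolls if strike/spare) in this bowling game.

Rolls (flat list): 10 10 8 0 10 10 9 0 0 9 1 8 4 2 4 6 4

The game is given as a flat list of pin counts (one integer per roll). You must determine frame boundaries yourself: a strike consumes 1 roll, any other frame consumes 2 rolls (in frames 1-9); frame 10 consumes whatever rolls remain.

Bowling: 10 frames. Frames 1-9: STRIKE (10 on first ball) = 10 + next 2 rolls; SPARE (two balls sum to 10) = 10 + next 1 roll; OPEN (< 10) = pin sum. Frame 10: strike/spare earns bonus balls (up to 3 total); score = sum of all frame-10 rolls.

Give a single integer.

Answer: 9

Derivation:
Frame 1: STRIKE. 10 + next two rolls (10+8) = 28. Cumulative: 28
Frame 2: STRIKE. 10 + next two rolls (8+0) = 18. Cumulative: 46
Frame 3: OPEN (8+0=8). Cumulative: 54
Frame 4: STRIKE. 10 + next two rolls (10+9) = 29. Cumulative: 83
Frame 5: STRIKE. 10 + next two rolls (9+0) = 19. Cumulative: 102
Frame 6: OPEN (9+0=9). Cumulative: 111
Frame 7: OPEN (0+9=9). Cumulative: 120
Frame 8: OPEN (1+8=9). Cumulative: 129
Frame 9: OPEN (4+2=6). Cumulative: 135
Frame 10: SPARE. Sum of all frame-10 rolls (4+6+4) = 14. Cumulative: 149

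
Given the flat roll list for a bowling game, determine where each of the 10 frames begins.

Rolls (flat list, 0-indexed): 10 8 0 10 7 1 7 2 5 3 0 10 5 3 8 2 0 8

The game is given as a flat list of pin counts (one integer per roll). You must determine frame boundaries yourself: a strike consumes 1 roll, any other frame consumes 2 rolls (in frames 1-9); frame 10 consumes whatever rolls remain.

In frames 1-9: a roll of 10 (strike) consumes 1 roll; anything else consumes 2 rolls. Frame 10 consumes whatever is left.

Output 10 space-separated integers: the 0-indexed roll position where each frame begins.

Frame 1 starts at roll index 0: roll=10 (strike), consumes 1 roll
Frame 2 starts at roll index 1: rolls=8,0 (sum=8), consumes 2 rolls
Frame 3 starts at roll index 3: roll=10 (strike), consumes 1 roll
Frame 4 starts at roll index 4: rolls=7,1 (sum=8), consumes 2 rolls
Frame 5 starts at roll index 6: rolls=7,2 (sum=9), consumes 2 rolls
Frame 6 starts at roll index 8: rolls=5,3 (sum=8), consumes 2 rolls
Frame 7 starts at roll index 10: rolls=0,10 (sum=10), consumes 2 rolls
Frame 8 starts at roll index 12: rolls=5,3 (sum=8), consumes 2 rolls
Frame 9 starts at roll index 14: rolls=8,2 (sum=10), consumes 2 rolls
Frame 10 starts at roll index 16: 2 remaining rolls

Answer: 0 1 3 4 6 8 10 12 14 16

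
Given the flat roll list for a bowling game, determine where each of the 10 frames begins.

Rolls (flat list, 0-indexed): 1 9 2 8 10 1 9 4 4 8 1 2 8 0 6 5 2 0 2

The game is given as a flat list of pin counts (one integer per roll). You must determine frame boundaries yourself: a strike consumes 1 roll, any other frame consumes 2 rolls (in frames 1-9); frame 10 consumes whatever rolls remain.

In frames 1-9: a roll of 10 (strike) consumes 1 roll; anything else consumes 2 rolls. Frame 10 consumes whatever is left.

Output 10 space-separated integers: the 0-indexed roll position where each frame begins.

Answer: 0 2 4 5 7 9 11 13 15 17

Derivation:
Frame 1 starts at roll index 0: rolls=1,9 (sum=10), consumes 2 rolls
Frame 2 starts at roll index 2: rolls=2,8 (sum=10), consumes 2 rolls
Frame 3 starts at roll index 4: roll=10 (strike), consumes 1 roll
Frame 4 starts at roll index 5: rolls=1,9 (sum=10), consumes 2 rolls
Frame 5 starts at roll index 7: rolls=4,4 (sum=8), consumes 2 rolls
Frame 6 starts at roll index 9: rolls=8,1 (sum=9), consumes 2 rolls
Frame 7 starts at roll index 11: rolls=2,8 (sum=10), consumes 2 rolls
Frame 8 starts at roll index 13: rolls=0,6 (sum=6), consumes 2 rolls
Frame 9 starts at roll index 15: rolls=5,2 (sum=7), consumes 2 rolls
Frame 10 starts at roll index 17: 2 remaining rolls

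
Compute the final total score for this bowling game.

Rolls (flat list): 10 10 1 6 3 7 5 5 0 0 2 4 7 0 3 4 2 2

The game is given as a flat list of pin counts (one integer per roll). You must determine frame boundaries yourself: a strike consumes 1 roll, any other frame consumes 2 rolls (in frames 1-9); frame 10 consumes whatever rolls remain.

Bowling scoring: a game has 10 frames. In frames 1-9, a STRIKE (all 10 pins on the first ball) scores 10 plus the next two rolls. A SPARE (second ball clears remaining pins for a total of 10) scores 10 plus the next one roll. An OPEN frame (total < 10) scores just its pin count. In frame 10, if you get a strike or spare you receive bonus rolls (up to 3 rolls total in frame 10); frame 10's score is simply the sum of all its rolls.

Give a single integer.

Frame 1: STRIKE. 10 + next two rolls (10+1) = 21. Cumulative: 21
Frame 2: STRIKE. 10 + next two rolls (1+6) = 17. Cumulative: 38
Frame 3: OPEN (1+6=7). Cumulative: 45
Frame 4: SPARE (3+7=10). 10 + next roll (5) = 15. Cumulative: 60
Frame 5: SPARE (5+5=10). 10 + next roll (0) = 10. Cumulative: 70
Frame 6: OPEN (0+0=0). Cumulative: 70
Frame 7: OPEN (2+4=6). Cumulative: 76
Frame 8: OPEN (7+0=7). Cumulative: 83
Frame 9: OPEN (3+4=7). Cumulative: 90
Frame 10: OPEN. Sum of all frame-10 rolls (2+2) = 4. Cumulative: 94

Answer: 94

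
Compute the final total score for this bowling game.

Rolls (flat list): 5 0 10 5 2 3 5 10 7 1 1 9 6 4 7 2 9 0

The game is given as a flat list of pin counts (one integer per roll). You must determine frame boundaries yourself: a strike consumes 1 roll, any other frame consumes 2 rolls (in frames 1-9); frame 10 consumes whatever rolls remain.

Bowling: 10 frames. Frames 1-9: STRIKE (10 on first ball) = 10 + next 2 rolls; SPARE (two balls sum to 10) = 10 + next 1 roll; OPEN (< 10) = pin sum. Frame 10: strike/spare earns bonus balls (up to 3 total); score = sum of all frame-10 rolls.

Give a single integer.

Answer: 114

Derivation:
Frame 1: OPEN (5+0=5). Cumulative: 5
Frame 2: STRIKE. 10 + next two rolls (5+2) = 17. Cumulative: 22
Frame 3: OPEN (5+2=7). Cumulative: 29
Frame 4: OPEN (3+5=8). Cumulative: 37
Frame 5: STRIKE. 10 + next two rolls (7+1) = 18. Cumulative: 55
Frame 6: OPEN (7+1=8). Cumulative: 63
Frame 7: SPARE (1+9=10). 10 + next roll (6) = 16. Cumulative: 79
Frame 8: SPARE (6+4=10). 10 + next roll (7) = 17. Cumulative: 96
Frame 9: OPEN (7+2=9). Cumulative: 105
Frame 10: OPEN. Sum of all frame-10 rolls (9+0) = 9. Cumulative: 114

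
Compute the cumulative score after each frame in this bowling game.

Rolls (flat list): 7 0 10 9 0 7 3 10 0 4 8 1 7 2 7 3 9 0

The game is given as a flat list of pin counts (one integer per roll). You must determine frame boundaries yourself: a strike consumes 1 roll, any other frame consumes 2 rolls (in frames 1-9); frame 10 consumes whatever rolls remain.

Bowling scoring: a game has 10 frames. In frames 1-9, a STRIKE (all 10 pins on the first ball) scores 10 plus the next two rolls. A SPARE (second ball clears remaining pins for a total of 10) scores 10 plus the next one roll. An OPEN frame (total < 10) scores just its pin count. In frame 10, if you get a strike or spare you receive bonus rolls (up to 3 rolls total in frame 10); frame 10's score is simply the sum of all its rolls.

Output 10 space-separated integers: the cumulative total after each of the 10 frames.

Frame 1: OPEN (7+0=7). Cumulative: 7
Frame 2: STRIKE. 10 + next two rolls (9+0) = 19. Cumulative: 26
Frame 3: OPEN (9+0=9). Cumulative: 35
Frame 4: SPARE (7+3=10). 10 + next roll (10) = 20. Cumulative: 55
Frame 5: STRIKE. 10 + next two rolls (0+4) = 14. Cumulative: 69
Frame 6: OPEN (0+4=4). Cumulative: 73
Frame 7: OPEN (8+1=9). Cumulative: 82
Frame 8: OPEN (7+2=9). Cumulative: 91
Frame 9: SPARE (7+3=10). 10 + next roll (9) = 19. Cumulative: 110
Frame 10: OPEN. Sum of all frame-10 rolls (9+0) = 9. Cumulative: 119

Answer: 7 26 35 55 69 73 82 91 110 119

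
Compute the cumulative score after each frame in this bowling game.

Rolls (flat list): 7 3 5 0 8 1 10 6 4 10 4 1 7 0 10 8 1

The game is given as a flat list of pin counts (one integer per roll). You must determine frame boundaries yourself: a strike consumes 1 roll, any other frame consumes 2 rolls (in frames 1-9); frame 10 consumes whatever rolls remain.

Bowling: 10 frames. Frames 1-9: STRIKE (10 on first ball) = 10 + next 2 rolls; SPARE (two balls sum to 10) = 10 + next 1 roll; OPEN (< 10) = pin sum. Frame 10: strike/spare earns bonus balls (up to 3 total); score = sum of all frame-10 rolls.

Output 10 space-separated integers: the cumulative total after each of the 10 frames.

Answer: 15 20 29 49 69 84 89 96 115 124

Derivation:
Frame 1: SPARE (7+3=10). 10 + next roll (5) = 15. Cumulative: 15
Frame 2: OPEN (5+0=5). Cumulative: 20
Frame 3: OPEN (8+1=9). Cumulative: 29
Frame 4: STRIKE. 10 + next two rolls (6+4) = 20. Cumulative: 49
Frame 5: SPARE (6+4=10). 10 + next roll (10) = 20. Cumulative: 69
Frame 6: STRIKE. 10 + next two rolls (4+1) = 15. Cumulative: 84
Frame 7: OPEN (4+1=5). Cumulative: 89
Frame 8: OPEN (7+0=7). Cumulative: 96
Frame 9: STRIKE. 10 + next two rolls (8+1) = 19. Cumulative: 115
Frame 10: OPEN. Sum of all frame-10 rolls (8+1) = 9. Cumulative: 124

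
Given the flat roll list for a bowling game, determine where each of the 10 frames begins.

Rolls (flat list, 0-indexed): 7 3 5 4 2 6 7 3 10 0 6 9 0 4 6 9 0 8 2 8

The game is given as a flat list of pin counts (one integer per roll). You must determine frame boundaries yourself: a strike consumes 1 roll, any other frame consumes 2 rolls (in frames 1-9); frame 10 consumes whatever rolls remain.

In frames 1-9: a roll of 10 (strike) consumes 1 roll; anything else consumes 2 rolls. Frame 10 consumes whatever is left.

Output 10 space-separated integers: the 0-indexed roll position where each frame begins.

Answer: 0 2 4 6 8 9 11 13 15 17

Derivation:
Frame 1 starts at roll index 0: rolls=7,3 (sum=10), consumes 2 rolls
Frame 2 starts at roll index 2: rolls=5,4 (sum=9), consumes 2 rolls
Frame 3 starts at roll index 4: rolls=2,6 (sum=8), consumes 2 rolls
Frame 4 starts at roll index 6: rolls=7,3 (sum=10), consumes 2 rolls
Frame 5 starts at roll index 8: roll=10 (strike), consumes 1 roll
Frame 6 starts at roll index 9: rolls=0,6 (sum=6), consumes 2 rolls
Frame 7 starts at roll index 11: rolls=9,0 (sum=9), consumes 2 rolls
Frame 8 starts at roll index 13: rolls=4,6 (sum=10), consumes 2 rolls
Frame 9 starts at roll index 15: rolls=9,0 (sum=9), consumes 2 rolls
Frame 10 starts at roll index 17: 3 remaining rolls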